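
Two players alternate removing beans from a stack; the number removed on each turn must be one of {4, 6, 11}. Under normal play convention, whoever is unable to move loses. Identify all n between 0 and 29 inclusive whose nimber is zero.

0, 1, 2, 3, 10, 15, 17, 18, 20, 25, 27

n :  0  1  2  3  4  5  6  7  8  9 10 11 12 13 14 15 16 17 18 19 20 21 22 23 24 25 26 27 28 29
G :  0  0  0  0  1  1  1  1  2  2  0  2  3  3  1  0  2  0  0  1  0  1  1  2  1  0  2  0  2  1
P-positions are exactly the n with G(n) = 0.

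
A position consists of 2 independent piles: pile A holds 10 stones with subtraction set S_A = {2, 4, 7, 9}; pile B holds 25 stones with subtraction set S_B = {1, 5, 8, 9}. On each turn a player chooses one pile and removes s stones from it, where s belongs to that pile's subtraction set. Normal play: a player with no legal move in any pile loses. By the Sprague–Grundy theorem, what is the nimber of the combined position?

1

Pile A, S = {2, 4, 7, 9}:
G(0) = 0
G(1) = mex{} = 0
G(2) = mex{0} = 1
G(3) = mex{0} = 1
G(4) = mex{1,0} = 2
G(5) = mex{1,0} = 2
G(6) = mex{2,1} = 0
G(7) = mex{2,1,0} = 3
G(8) = mex{0,2,0} = 1
G(9) = mex{3,2,1,0} = 4
G(10) = mex{1,0,1,0} = 2
G_A(10) = 2.
Pile B, S = {1, 5, 8, 9}:
n :  0  1  2  3  4  5  6  7  8  9 10 11 12 13 14 15 16 17 18 19 20 21 22 23 24 25
G :  0  1  0  1  0  1  0  1  2  3  2  3  2  3  2  3  0  1  0  1  0  1  0  1  2  3
G_B(25) = 3.
Combined Grundy value = 2 ⊕ 3 = 1.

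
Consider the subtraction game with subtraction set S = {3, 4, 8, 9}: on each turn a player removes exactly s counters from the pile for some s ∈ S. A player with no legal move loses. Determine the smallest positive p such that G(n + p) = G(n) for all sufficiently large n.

G(0) = 0
G(1) = mex{} = 0
G(2) = mex{} = 0
G(3) = mex{0} = 1
G(4) = mex{0,0} = 1
G(5) = mex{0,0} = 1
G(6) = mex{1,0} = 2
G(7) = mex{1,1} = 0
G(8) = mex{1,1,0} = 2
G(9) = mex{2,1,0,0} = 3
G(10) = mex{0,2,0,0} = 1
G(11) = mex{2,0,1,0} = 3
G(12) = mex{3,2,1,1} = 0
G(13) = mex{1,3,1,1} = 0
G(14) = mex{3,1,2,1} = 0
G(15) = mex{0,3,0,2} = 1
G(16) = mex{0,0,2,0} = 1
G(17) = mex{0,0,3,2} = 1
G(18) = mex{1,0,1,3} = 2
G(19) = mex{1,1,3,1} = 0
G(20) = mex{1,1,0,3} = 2
G(21) = mex{2,1,0,0} = 3
G(22) = mex{0,2,0,0} = 1
G(23) = mex{2,0,1,0} = 3
G(24) = mex{3,2,1,1} = 0
G(25) = mex{1,3,1,1} = 0
G(n+12) = G(n) holds for n = 0,…,8 (a full window of length max(S) = 9), so the sequence is purely periodic with period 12.

12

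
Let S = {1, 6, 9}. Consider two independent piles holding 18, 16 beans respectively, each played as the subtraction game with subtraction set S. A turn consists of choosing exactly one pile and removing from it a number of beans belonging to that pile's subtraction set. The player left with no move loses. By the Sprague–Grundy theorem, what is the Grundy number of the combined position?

3

All piles use S = {1, 6, 9}:
n :  0  1  2  3  4  5  6  7  8  9 10 11 12 13 14 15 16 17 18
G :  0  1  0  1  0  1  2  0  1  2  3  2  0  1  0  1  2  0  1
Pile A: G(18) = 1.
Pile B: G(16) = 2.
Combined Grundy value = 1 ⊕ 2 = 3.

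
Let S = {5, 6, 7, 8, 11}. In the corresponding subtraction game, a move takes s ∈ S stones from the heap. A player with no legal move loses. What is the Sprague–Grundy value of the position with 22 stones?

n :  0  1  2  3  4  5  6  7  8  9 10 11 12 13 14 15 16 17 18 19 20 21 22
G :  0  0  0  0  0  1  1  1  1  1  2  2  2  2  2  3  0  0  0  0  0  1  1

1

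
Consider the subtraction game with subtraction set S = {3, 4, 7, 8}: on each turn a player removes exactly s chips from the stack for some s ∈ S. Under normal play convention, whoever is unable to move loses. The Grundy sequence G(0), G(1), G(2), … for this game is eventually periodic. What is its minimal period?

G(0) = 0
G(1) = mex{} = 0
G(2) = mex{} = 0
G(3) = mex{0} = 1
G(4) = mex{0,0} = 1
G(5) = mex{0,0} = 1
G(6) = mex{1,0} = 2
G(7) = mex{1,1,0} = 2
G(8) = mex{1,1,0,0} = 2
G(9) = mex{2,1,0,0} = 3
G(10) = mex{2,2,1,0} = 3
G(11) = mex{2,2,1,1} = 0
G(12) = mex{3,2,1,1} = 0
G(13) = mex{3,3,2,1} = 0
G(14) = mex{0,3,2,2} = 1
G(15) = mex{0,0,2,2} = 1
G(16) = mex{0,0,3,2} = 1
G(17) = mex{1,0,3,3} = 2
G(18) = mex{1,1,0,3} = 2
G(19) = mex{1,1,0,0} = 2
G(20) = mex{2,1,0,0} = 3
G(21) = mex{2,2,1,0} = 3
G(22) = mex{2,2,1,1} = 0
G(23) = mex{3,2,1,1} = 0
G(n+11) = G(n) holds for n = 0,…,7 (a full window of length max(S) = 8), so the sequence is purely periodic with period 11.

11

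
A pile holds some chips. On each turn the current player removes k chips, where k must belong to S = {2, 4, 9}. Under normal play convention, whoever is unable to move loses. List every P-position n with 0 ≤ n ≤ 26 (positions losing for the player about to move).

0, 1, 6, 7, 12, 13, 18, 19, 24, 25

G(0) = 0
G(1) = mex{} = 0
G(2) = mex{0} = 1
G(3) = mex{0} = 1
G(4) = mex{1,0} = 2
G(5) = mex{1,0} = 2
G(6) = mex{2,1} = 0
G(7) = mex{2,1} = 0
G(8) = mex{0,2} = 1
G(9) = mex{0,2,0} = 1
G(10) = mex{1,0,0} = 2
G(11) = mex{1,0,1} = 2
G(12) = mex{2,1,1} = 0
G(13) = mex{2,1,2} = 0
G(14) = mex{0,2,2} = 1
G(15) = mex{0,2,0} = 1
G(16) = mex{1,0,0} = 2
G(17) = mex{1,0,1} = 2
G(18) = mex{2,1,1} = 0
G(19) = mex{2,1,2} = 0
G(20) = mex{0,2,2} = 1
G(21) = mex{0,2,0} = 1
G(22) = mex{1,0,0} = 2
G(23) = mex{1,0,1} = 2
G(24) = mex{2,1,1} = 0
G(25) = mex{2,1,2} = 0
G(26) = mex{0,2,2} = 1
P-positions are exactly the n with G(n) = 0.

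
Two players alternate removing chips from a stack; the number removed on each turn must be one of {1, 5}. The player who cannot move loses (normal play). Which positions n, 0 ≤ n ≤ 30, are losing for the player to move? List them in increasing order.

0, 2, 4, 6, 8, 10, 12, 14, 16, 18, 20, 22, 24, 26, 28, 30

n :  0  1  2  3  4  5  6  7  8  9 10 11 12 13 14 15 16 17 18 19 20 21 22 23 24 25 26 27 28 29 30
G :  0  1  0  1  0  1  0  1  0  1  0  1  0  1  0  1  0  1  0  1  0  1  0  1  0  1  0  1  0  1  0
P-positions are exactly the n with G(n) = 0.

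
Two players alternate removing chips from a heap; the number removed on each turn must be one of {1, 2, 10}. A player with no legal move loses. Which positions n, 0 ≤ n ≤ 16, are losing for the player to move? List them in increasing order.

0, 3, 6, 9, 12, 15

G(0) = 0
G(1) = mex{0} = 1
G(2) = mex{1,0} = 2
G(3) = mex{2,1} = 0
G(4) = mex{0,2} = 1
G(5) = mex{1,0} = 2
G(6) = mex{2,1} = 0
G(7) = mex{0,2} = 1
G(8) = mex{1,0} = 2
G(9) = mex{2,1} = 0
G(10) = mex{0,2,0} = 1
G(11) = mex{1,0,1} = 2
G(12) = mex{2,1,2} = 0
G(13) = mex{0,2,0} = 1
G(14) = mex{1,0,1} = 2
G(15) = mex{2,1,2} = 0
G(16) = mex{0,2,0} = 1
P-positions are exactly the n with G(n) = 0.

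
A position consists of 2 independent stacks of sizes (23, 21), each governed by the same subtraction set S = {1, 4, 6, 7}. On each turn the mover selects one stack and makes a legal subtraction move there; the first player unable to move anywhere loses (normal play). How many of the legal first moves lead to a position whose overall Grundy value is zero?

All stacks use S = {1, 4, 6, 7}:
n :  0  1  2  3  4  5  6  7  8  9 10 11 12 13 14 15 16 17 18 19 20 21 22 23
G :  0  1  0  1  2  0  1  2  3  2  0  1  2  0  1  0  1  2  0  1  2  3  2  0
Stack A: G(23) = 0.
Stack B: G(21) = 3.
Combined Grundy value = 0 ⊕ 3 = 3.
A winning move leaves total XOR = 0, i.e. changes one component's Grundy value g to g ⊕ X where X is the current total.
Stack A: need g' = 0⊕3 = 3. Options: 23−1→G=2, 23−4→G=1, 23−6→G=2, 23−7→G=1. Hits: 0.
Stack B: need g' = 3⊕3 = 0. Options: 21−1→G=2, 21−4→G=2, 21−6→G=0, 21−7→G=1. Hits: 1.

1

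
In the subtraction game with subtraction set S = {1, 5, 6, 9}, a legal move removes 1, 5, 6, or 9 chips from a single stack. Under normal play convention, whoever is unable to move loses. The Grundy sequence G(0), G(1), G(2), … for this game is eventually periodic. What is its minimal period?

n :  0  1  2  3  4  5  6  7  8  9 10 11 12 13 14 15 16 17 18 19 20 21 22 23 24 25
G :  0  1  0  1  0  1  2  3  2  3  2  3  0  1  0  1  0  1  2  3  2  3  2  3  0  1
G(n+12) = G(n) holds for n = 0,…,8 (a full window of length max(S) = 9), so the sequence is purely periodic with period 12.

12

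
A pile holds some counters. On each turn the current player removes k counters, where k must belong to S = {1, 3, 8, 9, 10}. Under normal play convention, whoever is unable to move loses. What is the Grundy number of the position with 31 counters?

G(0) = 0
G(1) = mex{0} = 1
G(2) = mex{1} = 0
G(3) = mex{0,0} = 1
G(4) = mex{1,1} = 0
G(5) = mex{0,0} = 1
G(6) = mex{1,1} = 0
G(7) = mex{0,0} = 1
G(8) = mex{1,1,0} = 2
G(9) = mex{2,0,1,0} = 3
G(10) = mex{3,1,0,1,0} = 2
G(11) = mex{2,2,1,0,1} = 3
G(12) = mex{3,3,0,1,0} = 2
G(13) = mex{2,2,1,0,1} = 3
G(14) = mex{3,3,0,1,0} = 2
G(15) = mex{2,2,1,0,1} = 3
G(16) = mex{3,3,2,1,0} = 4
G(17) = mex{4,2,3,2,1} = 0
G(18) = mex{0,3,2,3,2} = 1
G(19) = mex{1,4,3,2,3} = 0
G(20) = mex{0,0,2,3,2} = 1
G(21) = mex{1,1,3,2,3} = 0
G(22) = mex{0,0,2,3,2} = 1
G(23) = mex{1,1,3,2,3} = 0
G(24) = mex{0,0,4,3,2} = 1
G(25) = mex{1,1,0,4,3} = 2
G(26) = mex{2,0,1,0,4} = 3
G(27) = mex{3,1,0,1,0} = 2
G(28) = mex{2,2,1,0,1} = 3
G(29) = mex{3,3,0,1,0} = 2
G(30) = mex{2,2,1,0,1} = 3
G(31) = mex{3,3,0,1,0} = 2

2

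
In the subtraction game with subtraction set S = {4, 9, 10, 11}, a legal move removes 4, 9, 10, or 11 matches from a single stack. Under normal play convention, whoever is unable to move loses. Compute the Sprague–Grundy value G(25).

1

n :  0  1  2  3  4  5  6  7  8  9 10 11 12 13 14 15 16 17 18 19 20 21 22 23 24 25
G :  0  0  0  0  1  1  1  1  0  2  2  2  1  3  3  0  0  2  4  1  1  0  0  0  2  1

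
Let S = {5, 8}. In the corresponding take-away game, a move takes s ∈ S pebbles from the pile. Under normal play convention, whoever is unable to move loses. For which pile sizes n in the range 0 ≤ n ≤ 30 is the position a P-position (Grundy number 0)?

0, 1, 2, 3, 4, 13, 14, 15, 16, 17, 26, 27, 28, 29, 30

G(0) = 0
G(1) = mex{} = 0
G(2) = mex{} = 0
G(3) = mex{} = 0
G(4) = mex{} = 0
G(5) = mex{0} = 1
G(6) = mex{0} = 1
G(7) = mex{0} = 1
G(8) = mex{0,0} = 1
G(9) = mex{0,0} = 1
G(10) = mex{1,0} = 2
G(11) = mex{1,0} = 2
G(12) = mex{1,0} = 2
G(13) = mex{1,1} = 0
G(14) = mex{1,1} = 0
G(15) = mex{2,1} = 0
G(16) = mex{2,1} = 0
G(17) = mex{2,1} = 0
G(18) = mex{0,2} = 1
G(19) = mex{0,2} = 1
G(20) = mex{0,2} = 1
G(21) = mex{0,0} = 1
G(22) = mex{0,0} = 1
G(23) = mex{1,0} = 2
G(24) = mex{1,0} = 2
G(25) = mex{1,0} = 2
G(26) = mex{1,1} = 0
G(27) = mex{1,1} = 0
G(28) = mex{2,1} = 0
G(29) = mex{2,1} = 0
G(30) = mex{2,1} = 0
P-positions are exactly the n with G(n) = 0.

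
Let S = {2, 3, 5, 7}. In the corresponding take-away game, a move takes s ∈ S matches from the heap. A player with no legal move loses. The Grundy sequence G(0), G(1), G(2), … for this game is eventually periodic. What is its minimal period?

G(0) = 0
G(1) = mex{} = 0
G(2) = mex{0} = 1
G(3) = mex{0,0} = 1
G(4) = mex{1,0} = 2
G(5) = mex{1,1,0} = 2
G(6) = mex{2,1,0} = 3
G(7) = mex{2,2,1,0} = 3
G(8) = mex{3,2,1,0} = 4
G(9) = mex{3,3,2,1} = 0
G(10) = mex{4,3,2,1} = 0
G(11) = mex{0,4,3,2} = 1
G(12) = mex{0,0,3,2} = 1
G(13) = mex{1,0,4,3} = 2
G(14) = mex{1,1,0,3} = 2
G(15) = mex{2,1,0,4} = 3
G(16) = mex{2,2,1,0} = 3
G(17) = mex{3,2,1,0} = 4
G(18) = mex{3,3,2,1} = 0
G(19) = mex{4,3,2,1} = 0
G(n+9) = G(n) holds for n = 0,…,6 (a full window of length max(S) = 7), so the sequence is purely periodic with period 9.

9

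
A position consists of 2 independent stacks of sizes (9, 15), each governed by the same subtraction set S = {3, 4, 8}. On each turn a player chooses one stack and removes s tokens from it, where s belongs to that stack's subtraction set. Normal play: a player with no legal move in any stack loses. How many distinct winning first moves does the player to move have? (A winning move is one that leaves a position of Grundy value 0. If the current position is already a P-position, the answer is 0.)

2

All stacks use S = {3, 4, 8}:
G(0) = 0
G(1) = mex{} = 0
G(2) = mex{} = 0
G(3) = mex{0} = 1
G(4) = mex{0,0} = 1
G(5) = mex{0,0} = 1
G(6) = mex{1,0} = 2
G(7) = mex{1,1} = 0
G(8) = mex{1,1,0} = 2
G(9) = mex{2,1,0} = 3
G(10) = mex{0,2,0} = 1
G(11) = mex{2,0,1} = 3
G(12) = mex{3,2,1} = 0
G(13) = mex{1,3,1} = 0
G(14) = mex{3,1,2} = 0
G(15) = mex{0,3,0} = 1
Stack A: G(9) = 3.
Stack B: G(15) = 1.
Combined Grundy value = 3 ⊕ 1 = 2.
A winning move leaves total XOR = 0, i.e. changes one component's Grundy value g to g ⊕ X where X is the current total.
Stack A: need g' = 3⊕2 = 1. Options: 9−3→G=2, 9−4→G=1, 9−8→G=0. Hits: 1.
Stack B: need g' = 1⊕2 = 3. Options: 15−3→G=0, 15−4→G=3, 15−8→G=0. Hits: 1.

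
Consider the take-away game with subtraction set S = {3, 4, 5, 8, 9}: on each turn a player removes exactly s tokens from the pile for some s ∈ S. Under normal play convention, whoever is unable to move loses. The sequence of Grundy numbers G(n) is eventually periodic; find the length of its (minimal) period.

12

n :  0  1  2  3  4  5  6  7  8  9 10 11 12 13 14 15 16 17 18 19 20 21 22 23 24 25
G :  0  0  0  1  1  1  2  2  2  3  3  3  0  0  0  1  1  1  2  2  2  3  3  3  0  0
G(n+12) = G(n) holds for n = 0,…,8 (a full window of length max(S) = 9), so the sequence is purely periodic with period 12.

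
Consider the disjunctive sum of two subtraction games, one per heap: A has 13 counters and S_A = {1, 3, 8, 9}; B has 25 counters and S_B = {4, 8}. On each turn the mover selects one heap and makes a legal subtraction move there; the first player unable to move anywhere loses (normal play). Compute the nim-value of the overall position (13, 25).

3

Heap A, S = {1, 3, 8, 9}:
n :  0  1  2  3  4  5  6  7  8  9 10 11 12 13
G :  0  1  0  1  0  1  0  1  2  3  2  3  2  3
G_A(13) = 3.
Heap B, S = {4, 8}:
G(0) = 0
G(1) = mex{} = 0
G(2) = mex{} = 0
G(3) = mex{} = 0
G(4) = mex{0} = 1
G(5) = mex{0} = 1
G(6) = mex{0} = 1
G(7) = mex{0} = 1
G(8) = mex{1,0} = 2
G(9) = mex{1,0} = 2
G(10) = mex{1,0} = 2
G(11) = mex{1,0} = 2
G(12) = mex{2,1} = 0
G(13) = mex{2,1} = 0
G(14) = mex{2,1} = 0
G(15) = mex{2,1} = 0
G(16) = mex{0,2} = 1
G(17) = mex{0,2} = 1
G(18) = mex{0,2} = 1
G(19) = mex{0,2} = 1
G(20) = mex{1,0} = 2
G(21) = mex{1,0} = 2
G(22) = mex{1,0} = 2
G(23) = mex{1,0} = 2
G(24) = mex{2,1} = 0
G(25) = mex{2,1} = 0
G_B(25) = 0.
Combined Grundy value = 3 ⊕ 0 = 3.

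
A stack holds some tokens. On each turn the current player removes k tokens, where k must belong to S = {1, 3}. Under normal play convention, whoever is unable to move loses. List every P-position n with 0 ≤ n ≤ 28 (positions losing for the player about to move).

n :  0  1  2  3  4  5  6  7  8  9 10 11 12 13 14 15 16 17 18 19 20 21 22 23 24 25 26 27 28
G :  0  1  0  1  0  1  0  1  0  1  0  1  0  1  0  1  0  1  0  1  0  1  0  1  0  1  0  1  0
P-positions are exactly the n with G(n) = 0.

0, 2, 4, 6, 8, 10, 12, 14, 16, 18, 20, 22, 24, 26, 28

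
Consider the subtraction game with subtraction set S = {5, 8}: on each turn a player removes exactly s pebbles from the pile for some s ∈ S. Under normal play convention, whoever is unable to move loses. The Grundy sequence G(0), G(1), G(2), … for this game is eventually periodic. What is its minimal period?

13

G(0) = 0
G(1) = mex{} = 0
G(2) = mex{} = 0
G(3) = mex{} = 0
G(4) = mex{} = 0
G(5) = mex{0} = 1
G(6) = mex{0} = 1
G(7) = mex{0} = 1
G(8) = mex{0,0} = 1
G(9) = mex{0,0} = 1
G(10) = mex{1,0} = 2
G(11) = mex{1,0} = 2
G(12) = mex{1,0} = 2
G(13) = mex{1,1} = 0
G(14) = mex{1,1} = 0
G(15) = mex{2,1} = 0
G(16) = mex{2,1} = 0
G(17) = mex{2,1} = 0
G(18) = mex{0,2} = 1
G(19) = mex{0,2} = 1
G(20) = mex{0,2} = 1
G(21) = mex{0,0} = 1
G(22) = mex{0,0} = 1
G(23) = mex{1,0} = 2
G(24) = mex{1,0} = 2
G(25) = mex{1,0} = 2
G(26) = mex{1,1} = 0
G(27) = mex{1,1} = 0
G(n+13) = G(n) holds for n = 0,…,7 (a full window of length max(S) = 8), so the sequence is purely periodic with period 13.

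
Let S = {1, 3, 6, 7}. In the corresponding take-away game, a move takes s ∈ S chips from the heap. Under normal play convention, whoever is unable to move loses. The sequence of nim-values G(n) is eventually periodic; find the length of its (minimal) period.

G(0) = 0
G(1) = mex{0} = 1
G(2) = mex{1} = 0
G(3) = mex{0,0} = 1
G(4) = mex{1,1} = 0
G(5) = mex{0,0} = 1
G(6) = mex{1,1,0} = 2
G(7) = mex{2,0,1,0} = 3
G(8) = mex{3,1,0,1} = 2
G(9) = mex{2,2,1,0} = 3
G(10) = mex{3,3,0,1} = 2
G(11) = mex{2,2,1,0} = 3
G(12) = mex{3,3,2,1} = 0
G(13) = mex{0,2,3,2} = 1
G(14) = mex{1,3,2,3} = 0
G(15) = mex{0,0,3,2} = 1
G(16) = mex{1,1,2,3} = 0
G(17) = mex{0,0,3,2} = 1
G(18) = mex{1,1,0,3} = 2
G(19) = mex{2,0,1,0} = 3
G(20) = mex{3,1,0,1} = 2
G(21) = mex{2,2,1,0} = 3
G(22) = mex{3,3,0,1} = 2
G(23) = mex{2,2,1,0} = 3
G(24) = mex{3,3,2,1} = 0
G(25) = mex{0,2,3,2} = 1
G(n+12) = G(n) holds for n = 0,…,6 (a full window of length max(S) = 7), so the sequence is purely periodic with period 12.

12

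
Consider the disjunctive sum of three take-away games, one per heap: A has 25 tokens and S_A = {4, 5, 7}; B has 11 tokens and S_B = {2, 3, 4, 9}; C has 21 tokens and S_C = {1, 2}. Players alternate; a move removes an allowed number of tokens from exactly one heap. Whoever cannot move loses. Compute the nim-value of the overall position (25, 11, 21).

Heap A, S = {4, 5, 7}:
n :  0  1  2  3  4  5  6  7  8  9 10 11 12 13 14 15 16 17 18 19 20 21 22 23 24 25
G :  0  0  0  0  1  1  1  1  2  2  2  0  0  0  0  1  1  1  1  2  2  2  0  0  0  0
G_A(25) = 0.
Heap B, S = {2, 3, 4, 9}:
G(0) = 0
G(1) = mex{} = 0
G(2) = mex{0} = 1
G(3) = mex{0,0} = 1
G(4) = mex{1,0,0} = 2
G(5) = mex{1,1,0} = 2
G(6) = mex{2,1,1} = 0
G(7) = mex{2,2,1} = 0
G(8) = mex{0,2,2} = 1
G(9) = mex{0,0,2,0} = 1
G(10) = mex{1,0,0,0} = 2
G(11) = mex{1,1,0,1} = 2
G_B(11) = 2.
Heap C, S = {1, 2}:
n :  0  1  2  3  4  5  6  7  8  9 10 11 12 13 14 15 16 17 18 19 20 21
G :  0  1  2  0  1  2  0  1  2  0  1  2  0  1  2  0  1  2  0  1  2  0
G_C(21) = 0.
Combined Grundy value = 0 ⊕ 2 ⊕ 0 = 2.

2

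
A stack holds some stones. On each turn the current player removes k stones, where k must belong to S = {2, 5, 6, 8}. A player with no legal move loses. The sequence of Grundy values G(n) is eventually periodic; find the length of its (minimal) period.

14

G(0) = 0
G(1) = mex{} = 0
G(2) = mex{0} = 1
G(3) = mex{0} = 1
G(4) = mex{1} = 0
G(5) = mex{1,0} = 2
G(6) = mex{0,0,0} = 1
G(7) = mex{2,1,0} = 3
G(8) = mex{1,1,1,0} = 2
G(9) = mex{3,0,1,0} = 2
G(10) = mex{2,2,0,1} = 3
G(11) = mex{2,1,2,1} = 0
G(12) = mex{3,3,1,0} = 2
G(13) = mex{0,2,3,2} = 1
G(14) = mex{2,2,2,1} = 0
G(15) = mex{1,3,2,3} = 0
G(16) = mex{0,0,3,2} = 1
G(17) = mex{0,2,0,2} = 1
G(18) = mex{1,1,2,3} = 0
G(19) = mex{1,0,1,0} = 2
G(20) = mex{0,0,0,2} = 1
G(21) = mex{2,1,0,1} = 3
G(22) = mex{1,1,1,0} = 2
G(23) = mex{3,0,1,0} = 2
G(24) = mex{2,2,0,1} = 3
G(25) = mex{2,1,2,1} = 0
G(26) = mex{3,3,1,0} = 2
G(27) = mex{0,2,3,2} = 1
G(28) = mex{2,2,2,1} = 0
G(29) = mex{1,3,2,3} = 0
G(n+14) = G(n) holds for n = 0,…,7 (a full window of length max(S) = 8), so the sequence is purely periodic with period 14.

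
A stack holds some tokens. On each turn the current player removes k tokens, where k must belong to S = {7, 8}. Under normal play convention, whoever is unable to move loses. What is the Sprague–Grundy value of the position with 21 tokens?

n :  0  1  2  3  4  5  6  7  8  9 10 11 12 13 14 15 16 17 18 19 20 21
G :  0  0  0  0  0  0  0  1  1  1  1  1  1  1  2  0  0  0  0  0  0  0

0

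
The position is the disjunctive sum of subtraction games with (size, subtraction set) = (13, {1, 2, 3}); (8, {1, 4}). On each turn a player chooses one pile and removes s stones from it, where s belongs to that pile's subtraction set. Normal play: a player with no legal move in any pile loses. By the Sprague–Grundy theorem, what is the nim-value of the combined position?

Pile A, S = {1, 2, 3}:
n :  0  1  2  3  4  5  6  7  8  9 10 11 12 13
G :  0  1  2  3  0  1  2  3  0  1  2  3  0  1
G_A(13) = 1.
Pile B, S = {1, 4}:
n : 0 1 2 3 4 5 6 7 8
G : 0 1 0 1 2 0 1 0 1
G_B(8) = 1.
Combined Grundy value = 1 ⊕ 1 = 0.

0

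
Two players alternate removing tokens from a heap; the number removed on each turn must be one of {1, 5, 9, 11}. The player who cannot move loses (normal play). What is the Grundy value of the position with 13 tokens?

1

G(0) = 0
G(1) = mex{0} = 1
G(2) = mex{1} = 0
G(3) = mex{0} = 1
G(4) = mex{1} = 0
G(5) = mex{0,0} = 1
G(6) = mex{1,1} = 0
G(7) = mex{0,0} = 1
G(8) = mex{1,1} = 0
G(9) = mex{0,0,0} = 1
G(10) = mex{1,1,1} = 0
G(11) = mex{0,0,0,0} = 1
G(12) = mex{1,1,1,1} = 0
G(13) = mex{0,0,0,0} = 1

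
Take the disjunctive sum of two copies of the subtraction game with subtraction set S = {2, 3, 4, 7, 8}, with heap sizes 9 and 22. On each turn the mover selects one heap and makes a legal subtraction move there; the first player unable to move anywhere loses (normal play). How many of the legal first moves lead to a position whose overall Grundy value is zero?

3

All heaps use S = {2, 3, 4, 7, 8}:
G(0) = 0
G(1) = mex{} = 0
G(2) = mex{0} = 1
G(3) = mex{0,0} = 1
G(4) = mex{1,0,0} = 2
G(5) = mex{1,1,0} = 2
G(6) = mex{2,1,1} = 0
G(7) = mex{2,2,1,0} = 3
G(8) = mex{0,2,2,0,0} = 1
G(9) = mex{3,0,2,1,0} = 4
G(10) = mex{1,3,0,1,1} = 2
G(11) = mex{4,1,3,2,1} = 0
G(12) = mex{2,4,1,2,2} = 0
G(13) = mex{0,2,4,0,2} = 1
G(14) = mex{0,0,2,3,0} = 1
G(15) = mex{1,0,0,1,3} = 2
G(16) = mex{1,1,0,4,1} = 2
G(17) = mex{2,1,1,2,4} = 0
G(18) = mex{2,2,1,0,2} = 3
G(19) = mex{0,2,2,0,0} = 1
G(20) = mex{3,0,2,1,0} = 4
G(21) = mex{1,3,0,1,1} = 2
G(22) = mex{4,1,3,2,1} = 0
Heap A: G(9) = 4.
Heap B: G(22) = 0.
Combined Grundy value = 4 ⊕ 0 = 4.
A winning move leaves total XOR = 0, i.e. changes one component's Grundy value g to g ⊕ X where X is the current total.
Heap A: need g' = 4⊕4 = 0. Options: 9−2→G=3, 9−3→G=0, 9−4→G=2, 9−7→G=1, 9−8→G=0. Hits: 2.
Heap B: need g' = 0⊕4 = 4. Options: 22−2→G=4, 22−3→G=1, 22−4→G=3, 22−7→G=2, 22−8→G=1. Hits: 1.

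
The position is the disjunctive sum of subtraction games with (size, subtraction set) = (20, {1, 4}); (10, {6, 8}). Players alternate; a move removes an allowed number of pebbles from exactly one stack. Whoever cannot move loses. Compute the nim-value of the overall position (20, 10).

Stack A, S = {1, 4}:
n :  0  1  2  3  4  5  6  7  8  9 10 11 12 13 14 15 16 17 18 19 20
G :  0  1  0  1  2  0  1  0  1  2  0  1  0  1  2  0  1  0  1  2  0
G_A(20) = 0.
Stack B, S = {6, 8}:
n :  0  1  2  3  4  5  6  7  8  9 10
G :  0  0  0  0  0  0  1  1  1  1  1
G_B(10) = 1.
Combined Grundy value = 0 ⊕ 1 = 1.

1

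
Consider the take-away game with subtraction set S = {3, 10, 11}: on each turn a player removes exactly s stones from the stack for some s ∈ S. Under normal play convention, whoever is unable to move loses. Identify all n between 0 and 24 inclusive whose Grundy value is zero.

0, 1, 2, 6, 7, 8, 14, 15, 20, 21, 22

n :  0  1  2  3  4  5  6  7  8  9 10 11 12 13 14 15 16 17 18 19 20 21 22 23 24
G :  0  0  0  1  1  1  0  0  0  1  1  1  2  2  0  0  3  1  1  2  0  0  0  1  1
P-positions are exactly the n with G(n) = 0.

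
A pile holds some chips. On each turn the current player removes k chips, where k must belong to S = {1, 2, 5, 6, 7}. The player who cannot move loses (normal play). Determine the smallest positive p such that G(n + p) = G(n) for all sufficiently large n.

11

G(0) = 0
G(1) = mex{0} = 1
G(2) = mex{1,0} = 2
G(3) = mex{2,1} = 0
G(4) = mex{0,2} = 1
G(5) = mex{1,0,0} = 2
G(6) = mex{2,1,1,0} = 3
G(7) = mex{3,2,2,1,0} = 4
G(8) = mex{4,3,0,2,1} = 5
G(9) = mex{5,4,1,0,2} = 3
G(10) = mex{3,5,2,1,0} = 4
G(11) = mex{4,3,3,2,1} = 0
G(12) = mex{0,4,4,3,2} = 1
G(13) = mex{1,0,5,4,3} = 2
G(14) = mex{2,1,3,5,4} = 0
G(15) = mex{0,2,4,3,5} = 1
G(16) = mex{1,0,0,4,3} = 2
G(17) = mex{2,1,1,0,4} = 3
G(18) = mex{3,2,2,1,0} = 4
G(19) = mex{4,3,0,2,1} = 5
G(20) = mex{5,4,1,0,2} = 3
G(21) = mex{3,5,2,1,0} = 4
G(22) = mex{4,3,3,2,1} = 0
G(23) = mex{0,4,4,3,2} = 1
G(n+11) = G(n) holds for n = 0,…,6 (a full window of length max(S) = 7), so the sequence is purely periodic with period 11.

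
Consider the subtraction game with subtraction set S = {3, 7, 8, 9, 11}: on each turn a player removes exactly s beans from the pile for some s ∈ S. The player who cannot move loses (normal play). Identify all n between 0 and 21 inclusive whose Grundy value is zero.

0, 1, 2, 6, 16, 18, 20

n :  0  1  2  3  4  5  6  7  8  9 10 11 12 13 14 15 16 17 18 19 20 21
G :  0  0  0  1  1  1  0  2  2  1  3  3  2  2  4  3  0  5  0  1  0  1
P-positions are exactly the n with G(n) = 0.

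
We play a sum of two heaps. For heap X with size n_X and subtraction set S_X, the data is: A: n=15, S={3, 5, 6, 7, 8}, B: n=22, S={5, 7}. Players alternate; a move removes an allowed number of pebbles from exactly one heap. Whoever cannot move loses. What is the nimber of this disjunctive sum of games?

Heap A, S = {3, 5, 6, 7, 8}:
G(0) = 0
G(1) = mex{} = 0
G(2) = mex{} = 0
G(3) = mex{0} = 1
G(4) = mex{0} = 1
G(5) = mex{0,0} = 1
G(6) = mex{1,0,0} = 2
G(7) = mex{1,0,0,0} = 2
G(8) = mex{1,1,0,0,0} = 2
G(9) = mex{2,1,1,0,0} = 3
G(10) = mex{2,1,1,1,0} = 3
G(11) = mex{2,2,1,1,1} = 0
G(12) = mex{3,2,2,1,1} = 0
G(13) = mex{3,2,2,2,1} = 0
G(14) = mex{0,3,2,2,2} = 1
G(15) = mex{0,3,3,2,2} = 1
G_A(15) = 1.
Heap B, S = {5, 7}:
G(0) = 0
G(1) = mex{} = 0
G(2) = mex{} = 0
G(3) = mex{} = 0
G(4) = mex{} = 0
G(5) = mex{0} = 1
G(6) = mex{0} = 1
G(7) = mex{0,0} = 1
G(8) = mex{0,0} = 1
G(9) = mex{0,0} = 1
G(10) = mex{1,0} = 2
G(11) = mex{1,0} = 2
G(12) = mex{1,1} = 0
G(13) = mex{1,1} = 0
G(14) = mex{1,1} = 0
G(15) = mex{2,1} = 0
G(16) = mex{2,1} = 0
G(17) = mex{0,2} = 1
G(18) = mex{0,2} = 1
G(19) = mex{0,0} = 1
G(20) = mex{0,0} = 1
G(21) = mex{0,0} = 1
G(22) = mex{1,0} = 2
G_B(22) = 2.
Combined Grundy value = 1 ⊕ 2 = 3.

3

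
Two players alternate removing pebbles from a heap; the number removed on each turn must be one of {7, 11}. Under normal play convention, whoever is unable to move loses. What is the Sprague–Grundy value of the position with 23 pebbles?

G(0) = 0
G(1) = mex{} = 0
G(2) = mex{} = 0
G(3) = mex{} = 0
G(4) = mex{} = 0
G(5) = mex{} = 0
G(6) = mex{} = 0
G(7) = mex{0} = 1
G(8) = mex{0} = 1
G(9) = mex{0} = 1
G(10) = mex{0} = 1
G(11) = mex{0,0} = 1
G(12) = mex{0,0} = 1
G(13) = mex{0,0} = 1
G(14) = mex{1,0} = 2
G(15) = mex{1,0} = 2
G(16) = mex{1,0} = 2
G(17) = mex{1,0} = 2
G(18) = mex{1,1} = 0
G(19) = mex{1,1} = 0
G(20) = mex{1,1} = 0
G(21) = mex{2,1} = 0
G(22) = mex{2,1} = 0
G(23) = mex{2,1} = 0

0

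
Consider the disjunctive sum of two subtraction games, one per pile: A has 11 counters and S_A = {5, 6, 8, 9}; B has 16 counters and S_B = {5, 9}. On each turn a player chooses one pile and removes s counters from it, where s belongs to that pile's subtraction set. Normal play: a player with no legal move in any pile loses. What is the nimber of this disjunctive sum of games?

2

Pile A, S = {5, 6, 8, 9}:
G(0) = 0
G(1) = mex{} = 0
G(2) = mex{} = 0
G(3) = mex{} = 0
G(4) = mex{} = 0
G(5) = mex{0} = 1
G(6) = mex{0,0} = 1
G(7) = mex{0,0} = 1
G(8) = mex{0,0,0} = 1
G(9) = mex{0,0,0,0} = 1
G(10) = mex{1,0,0,0} = 2
G(11) = mex{1,1,0,0} = 2
G_A(11) = 2.
Pile B, S = {5, 9}:
n :  0  1  2  3  4  5  6  7  8  9 10 11 12 13 14 15 16
G :  0  0  0  0  0  1  1  1  1  1  2  2  2  2  0  0  0
G_B(16) = 0.
Combined Grundy value = 2 ⊕ 0 = 2.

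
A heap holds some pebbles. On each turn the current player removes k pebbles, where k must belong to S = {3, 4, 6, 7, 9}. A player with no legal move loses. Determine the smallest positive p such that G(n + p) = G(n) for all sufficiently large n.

12

G(0) = 0
G(1) = mex{} = 0
G(2) = mex{} = 0
G(3) = mex{0} = 1
G(4) = mex{0,0} = 1
G(5) = mex{0,0} = 1
G(6) = mex{1,0,0} = 2
G(7) = mex{1,1,0,0} = 2
G(8) = mex{1,1,0,0} = 2
G(9) = mex{2,1,1,0,0} = 3
G(10) = mex{2,2,1,1,0} = 3
G(11) = mex{2,2,1,1,0} = 3
G(12) = mex{3,2,2,1,1} = 0
G(13) = mex{3,3,2,2,1} = 0
G(14) = mex{3,3,2,2,1} = 0
G(15) = mex{0,3,3,2,2} = 1
G(16) = mex{0,0,3,3,2} = 1
G(17) = mex{0,0,3,3,2} = 1
G(18) = mex{1,0,0,3,3} = 2
G(19) = mex{1,1,0,0,3} = 2
G(20) = mex{1,1,0,0,3} = 2
G(21) = mex{2,1,1,0,0} = 3
G(22) = mex{2,2,1,1,0} = 3
G(23) = mex{2,2,1,1,0} = 3
G(24) = mex{3,2,2,1,1} = 0
G(25) = mex{3,3,2,2,1} = 0
G(n+12) = G(n) holds for n = 0,…,8 (a full window of length max(S) = 9), so the sequence is purely periodic with period 12.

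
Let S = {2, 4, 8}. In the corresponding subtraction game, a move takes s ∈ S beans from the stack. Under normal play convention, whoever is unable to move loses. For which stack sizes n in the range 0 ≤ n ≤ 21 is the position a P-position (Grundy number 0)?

G(0) = 0
G(1) = mex{} = 0
G(2) = mex{0} = 1
G(3) = mex{0} = 1
G(4) = mex{1,0} = 2
G(5) = mex{1,0} = 2
G(6) = mex{2,1} = 0
G(7) = mex{2,1} = 0
G(8) = mex{0,2,0} = 1
G(9) = mex{0,2,0} = 1
G(10) = mex{1,0,1} = 2
G(11) = mex{1,0,1} = 2
G(12) = mex{2,1,2} = 0
G(13) = mex{2,1,2} = 0
G(14) = mex{0,2,0} = 1
G(15) = mex{0,2,0} = 1
G(16) = mex{1,0,1} = 2
G(17) = mex{1,0,1} = 2
G(18) = mex{2,1,2} = 0
G(19) = mex{2,1,2} = 0
G(20) = mex{0,2,0} = 1
G(21) = mex{0,2,0} = 1
P-positions are exactly the n with G(n) = 0.

0, 1, 6, 7, 12, 13, 18, 19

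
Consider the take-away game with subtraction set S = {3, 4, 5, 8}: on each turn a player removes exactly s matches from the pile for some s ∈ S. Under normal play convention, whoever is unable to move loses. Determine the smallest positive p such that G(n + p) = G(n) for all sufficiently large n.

11

n :  0  1  2  3  4  5  6  7  8  9 10 11 12 13 14 15 16 17 18 19 20 21 22 23
G :  0  0  0  1  1  1  2  2  2  3  3  0  0  0  1  1  1  2  2  2  3  3  0  0
G(n+11) = G(n) holds for n = 0,…,7 (a full window of length max(S) = 8), so the sequence is purely periodic with period 11.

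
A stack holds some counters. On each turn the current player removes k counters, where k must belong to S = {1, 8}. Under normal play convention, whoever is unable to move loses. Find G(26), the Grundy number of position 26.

n :  0  1  2  3  4  5  6  7  8  9 10 11 12 13 14 15 16 17 18 19 20 21 22 23 24 25 26
G :  0  1  0  1  0  1  0  1  2  0  1  0  1  0  1  0  1  2  0  1  0  1  0  1  0  1  2

2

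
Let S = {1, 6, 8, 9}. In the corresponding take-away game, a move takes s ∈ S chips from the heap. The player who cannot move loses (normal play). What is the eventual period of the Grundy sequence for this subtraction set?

17

G(0) = 0
G(1) = mex{0} = 1
G(2) = mex{1} = 0
G(3) = mex{0} = 1
G(4) = mex{1} = 0
G(5) = mex{0} = 1
G(6) = mex{1,0} = 2
G(7) = mex{2,1} = 0
G(8) = mex{0,0,0} = 1
G(9) = mex{1,1,1,0} = 2
G(10) = mex{2,0,0,1} = 3
G(11) = mex{3,1,1,0} = 2
G(12) = mex{2,2,0,1} = 3
G(13) = mex{3,0,1,0} = 2
G(14) = mex{2,1,2,1} = 0
G(15) = mex{0,2,0,2} = 1
G(16) = mex{1,3,1,0} = 2
G(17) = mex{2,2,2,1} = 0
G(18) = mex{0,3,3,2} = 1
G(19) = mex{1,2,2,3} = 0
G(20) = mex{0,0,3,2} = 1
G(21) = mex{1,1,2,3} = 0
G(22) = mex{0,2,0,2} = 1
G(23) = mex{1,0,1,0} = 2
G(24) = mex{2,1,2,1} = 0
G(25) = mex{0,0,0,2} = 1
G(26) = mex{1,1,1,0} = 2
G(27) = mex{2,0,0,1} = 3
G(28) = mex{3,1,1,0} = 2
G(29) = mex{2,2,0,1} = 3
G(30) = mex{3,0,1,0} = 2
G(31) = mex{2,1,2,1} = 0
G(32) = mex{0,2,0,2} = 1
G(33) = mex{1,3,1,0} = 2
G(34) = mex{2,2,2,1} = 0
G(35) = mex{0,3,3,2} = 1
G(n+17) = G(n) holds for n = 0,…,8 (a full window of length max(S) = 9), so the sequence is purely periodic with period 17.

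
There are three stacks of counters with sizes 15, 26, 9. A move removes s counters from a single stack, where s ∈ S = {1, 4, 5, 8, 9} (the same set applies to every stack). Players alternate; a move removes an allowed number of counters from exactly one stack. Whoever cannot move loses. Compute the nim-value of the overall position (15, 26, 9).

All stacks use S = {1, 4, 5, 8, 9}:
G(0) = 0
G(1) = mex{0} = 1
G(2) = mex{1} = 0
G(3) = mex{0} = 1
G(4) = mex{1,0} = 2
G(5) = mex{2,1,0} = 3
G(6) = mex{3,0,1} = 2
G(7) = mex{2,1,0} = 3
G(8) = mex{3,2,1,0} = 4
G(9) = mex{4,3,2,1,0} = 5
G(10) = mex{5,2,3,0,1} = 4
G(11) = mex{4,3,2,1,0} = 5
G(12) = mex{5,4,3,2,1} = 0
G(13) = mex{0,5,4,3,2} = 1
G(14) = mex{1,4,5,2,3} = 0
G(15) = mex{0,5,4,3,2} = 1
G(16) = mex{1,0,5,4,3} = 2
G(17) = mex{2,1,0,5,4} = 3
G(18) = mex{3,0,1,4,5} = 2
G(19) = mex{2,1,0,5,4} = 3
G(20) = mex{3,2,1,0,5} = 4
G(21) = mex{4,3,2,1,0} = 5
G(22) = mex{5,2,3,0,1} = 4
G(23) = mex{4,3,2,1,0} = 5
G(24) = mex{5,4,3,2,1} = 0
G(25) = mex{0,5,4,3,2} = 1
G(26) = mex{1,4,5,2,3} = 0
Stack A: G(15) = 1.
Stack B: G(26) = 0.
Stack C: G(9) = 5.
Combined Grundy value = 1 ⊕ 0 ⊕ 5 = 4.

4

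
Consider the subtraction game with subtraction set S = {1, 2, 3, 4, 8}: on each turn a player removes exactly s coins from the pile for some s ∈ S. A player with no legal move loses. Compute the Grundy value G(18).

3

n :  0  1  2  3  4  5  6  7  8  9 10 11 12 13 14 15 16 17 18
G :  0  1  2  3  4  0  1  2  3  4  0  1  2  3  4  0  1  2  3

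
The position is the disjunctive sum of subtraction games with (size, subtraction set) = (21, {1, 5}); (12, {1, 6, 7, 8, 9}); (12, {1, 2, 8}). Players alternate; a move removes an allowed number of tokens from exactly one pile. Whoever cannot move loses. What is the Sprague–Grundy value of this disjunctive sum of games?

5

Pile A, S = {1, 5}:
n :  0  1  2  3  4  5  6  7  8  9 10 11 12 13 14 15 16 17 18 19 20 21
G :  0  1  0  1  0  1  0  1  0  1  0  1  0  1  0  1  0  1  0  1  0  1
G_A(21) = 1.
Pile B, S = {1, 6, 7, 8, 9}:
G(0) = 0
G(1) = mex{0} = 1
G(2) = mex{1} = 0
G(3) = mex{0} = 1
G(4) = mex{1} = 0
G(5) = mex{0} = 1
G(6) = mex{1,0} = 2
G(7) = mex{2,1,0} = 3
G(8) = mex{3,0,1,0} = 2
G(9) = mex{2,1,0,1,0} = 3
G(10) = mex{3,0,1,0,1} = 2
G(11) = mex{2,1,0,1,0} = 3
G(12) = mex{3,2,1,0,1} = 4
G_B(12) = 4.
Pile C, S = {1, 2, 8}:
G(0) = 0
G(1) = mex{0} = 1
G(2) = mex{1,0} = 2
G(3) = mex{2,1} = 0
G(4) = mex{0,2} = 1
G(5) = mex{1,0} = 2
G(6) = mex{2,1} = 0
G(7) = mex{0,2} = 1
G(8) = mex{1,0,0} = 2
G(9) = mex{2,1,1} = 0
G(10) = mex{0,2,2} = 1
G(11) = mex{1,0,0} = 2
G(12) = mex{2,1,1} = 0
G_C(12) = 0.
Combined Grundy value = 1 ⊕ 4 ⊕ 0 = 5.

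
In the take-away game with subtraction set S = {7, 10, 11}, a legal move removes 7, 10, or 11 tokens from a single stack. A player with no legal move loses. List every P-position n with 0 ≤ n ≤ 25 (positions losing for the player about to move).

0, 1, 2, 3, 4, 5, 6, 18, 19, 20, 21, 22, 23, 24

G(0) = 0
G(1) = mex{} = 0
G(2) = mex{} = 0
G(3) = mex{} = 0
G(4) = mex{} = 0
G(5) = mex{} = 0
G(6) = mex{} = 0
G(7) = mex{0} = 1
G(8) = mex{0} = 1
G(9) = mex{0} = 1
G(10) = mex{0,0} = 1
G(11) = mex{0,0,0} = 1
G(12) = mex{0,0,0} = 1
G(13) = mex{0,0,0} = 1
G(14) = mex{1,0,0} = 2
G(15) = mex{1,0,0} = 2
G(16) = mex{1,0,0} = 2
G(17) = mex{1,1,0} = 2
G(18) = mex{1,1,1} = 0
G(19) = mex{1,1,1} = 0
G(20) = mex{1,1,1} = 0
G(21) = mex{2,1,1} = 0
G(22) = mex{2,1,1} = 0
G(23) = mex{2,1,1} = 0
G(24) = mex{2,2,1} = 0
G(25) = mex{0,2,2} = 1
P-positions are exactly the n with G(n) = 0.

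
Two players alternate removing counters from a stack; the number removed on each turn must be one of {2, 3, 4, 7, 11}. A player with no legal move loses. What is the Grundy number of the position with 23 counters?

4

G(0) = 0
G(1) = mex{} = 0
G(2) = mex{0} = 1
G(3) = mex{0,0} = 1
G(4) = mex{1,0,0} = 2
G(5) = mex{1,1,0} = 2
G(6) = mex{2,1,1} = 0
G(7) = mex{2,2,1,0} = 3
G(8) = mex{0,2,2,0} = 1
G(9) = mex{3,0,2,1} = 4
G(10) = mex{1,3,0,1} = 2
G(11) = mex{4,1,3,2,0} = 5
G(12) = mex{2,4,1,2,0} = 3
G(13) = mex{5,2,4,0,1} = 3
G(14) = mex{3,5,2,3,1} = 0
G(15) = mex{3,3,5,1,2} = 0
G(16) = mex{0,3,3,4,2} = 1
G(17) = mex{0,0,3,2,0} = 1
G(18) = mex{1,0,0,5,3} = 2
G(19) = mex{1,1,0,3,1} = 2
G(20) = mex{2,1,1,3,4} = 0
G(21) = mex{2,2,1,0,2} = 3
G(22) = mex{0,2,2,0,5} = 1
G(23) = mex{3,0,2,1,3} = 4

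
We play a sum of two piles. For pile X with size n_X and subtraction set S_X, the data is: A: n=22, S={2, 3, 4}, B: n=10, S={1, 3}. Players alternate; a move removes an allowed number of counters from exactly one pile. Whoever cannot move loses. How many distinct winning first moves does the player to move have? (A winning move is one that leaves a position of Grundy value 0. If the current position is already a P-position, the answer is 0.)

Pile A, S = {2, 3, 4}:
n :  0  1  2  3  4  5  6  7  8  9 10 11 12 13 14 15 16 17 18 19 20 21 22
G :  0  0  1  1  2  2  0  0  1  1  2  2  0  0  1  1  2  2  0  0  1  1  2
G_A(22) = 2.
Pile B, S = {1, 3}:
n :  0  1  2  3  4  5  6  7  8  9 10
G :  0  1  0  1  0  1  0  1  0  1  0
G_B(10) = 0.
Combined Grundy value = 2 ⊕ 0 = 2.
A winning move leaves total XOR = 0, i.e. changes one component's Grundy value g to g ⊕ X where X is the current total.
Pile A: need g' = 2⊕2 = 0. Options: 22−2→G=1, 22−3→G=0, 22−4→G=0. Hits: 2.
Pile B: need g' = 0⊕2 = 2. Options: 10−1→G=1, 10−3→G=1. Hits: 0.

2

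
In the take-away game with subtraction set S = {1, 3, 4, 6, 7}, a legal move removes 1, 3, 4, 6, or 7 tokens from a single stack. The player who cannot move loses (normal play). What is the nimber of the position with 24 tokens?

2

G(0) = 0
G(1) = mex{0} = 1
G(2) = mex{1} = 0
G(3) = mex{0,0} = 1
G(4) = mex{1,1,0} = 2
G(5) = mex{2,0,1} = 3
G(6) = mex{3,1,0,0} = 2
G(7) = mex{2,2,1,1,0} = 3
G(8) = mex{3,3,2,0,1} = 4
G(9) = mex{4,2,3,1,0} = 5
G(10) = mex{5,3,2,2,1} = 0
G(11) = mex{0,4,3,3,2} = 1
G(12) = mex{1,5,4,2,3} = 0
G(13) = mex{0,0,5,3,2} = 1
G(14) = mex{1,1,0,4,3} = 2
G(15) = mex{2,0,1,5,4} = 3
G(16) = mex{3,1,0,0,5} = 2
G(17) = mex{2,2,1,1,0} = 3
G(18) = mex{3,3,2,0,1} = 4
G(19) = mex{4,2,3,1,0} = 5
G(20) = mex{5,3,2,2,1} = 0
G(21) = mex{0,4,3,3,2} = 1
G(22) = mex{1,5,4,2,3} = 0
G(23) = mex{0,0,5,3,2} = 1
G(24) = mex{1,1,0,4,3} = 2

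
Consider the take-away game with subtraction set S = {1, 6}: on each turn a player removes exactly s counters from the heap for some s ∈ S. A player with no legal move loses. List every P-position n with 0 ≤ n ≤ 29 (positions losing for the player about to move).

G(0) = 0
G(1) = mex{0} = 1
G(2) = mex{1} = 0
G(3) = mex{0} = 1
G(4) = mex{1} = 0
G(5) = mex{0} = 1
G(6) = mex{1,0} = 2
G(7) = mex{2,1} = 0
G(8) = mex{0,0} = 1
G(9) = mex{1,1} = 0
G(10) = mex{0,0} = 1
G(11) = mex{1,1} = 0
G(12) = mex{0,2} = 1
G(13) = mex{1,0} = 2
G(14) = mex{2,1} = 0
G(15) = mex{0,0} = 1
G(16) = mex{1,1} = 0
G(17) = mex{0,0} = 1
G(18) = mex{1,1} = 0
G(19) = mex{0,2} = 1
G(20) = mex{1,0} = 2
G(21) = mex{2,1} = 0
G(22) = mex{0,0} = 1
G(23) = mex{1,1} = 0
G(24) = mex{0,0} = 1
G(25) = mex{1,1} = 0
G(26) = mex{0,2} = 1
G(27) = mex{1,0} = 2
G(28) = mex{2,1} = 0
G(29) = mex{0,0} = 1
P-positions are exactly the n with G(n) = 0.

0, 2, 4, 7, 9, 11, 14, 16, 18, 21, 23, 25, 28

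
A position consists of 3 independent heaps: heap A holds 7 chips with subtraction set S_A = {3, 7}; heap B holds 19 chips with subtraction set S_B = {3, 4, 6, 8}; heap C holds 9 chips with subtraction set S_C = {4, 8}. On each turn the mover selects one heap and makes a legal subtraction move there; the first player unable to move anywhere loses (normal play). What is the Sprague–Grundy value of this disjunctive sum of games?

2

Heap A, S = {3, 7}:
n : 0 1 2 3 4 5 6 7
G : 0 0 0 1 1 1 0 2
G_A(7) = 2.
Heap B, S = {3, 4, 6, 8}:
n :  0  1  2  3  4  5  6  7  8  9 10 11 12 13 14 15 16 17 18 19
G :  0  0  0  1  1  1  2  2  2  3  3  0  0  0  1  1  1  2  2  2
G_B(19) = 2.
Heap C, S = {4, 8}:
G(0) = 0
G(1) = mex{} = 0
G(2) = mex{} = 0
G(3) = mex{} = 0
G(4) = mex{0} = 1
G(5) = mex{0} = 1
G(6) = mex{0} = 1
G(7) = mex{0} = 1
G(8) = mex{1,0} = 2
G(9) = mex{1,0} = 2
G_C(9) = 2.
Combined Grundy value = 2 ⊕ 2 ⊕ 2 = 2.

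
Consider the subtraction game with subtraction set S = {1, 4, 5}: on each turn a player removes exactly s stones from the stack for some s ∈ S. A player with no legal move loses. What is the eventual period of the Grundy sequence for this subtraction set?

n :  0  1  2  3  4  5  6  7  8  9 10 11 12 13 14 15 16 17
G :  0  1  0  1  2  3  2  3  0  1  0  1  2  3  2  3  0  1
G(n+8) = G(n) holds for n = 0,…,4 (a full window of length max(S) = 5), so the sequence is purely periodic with period 8.

8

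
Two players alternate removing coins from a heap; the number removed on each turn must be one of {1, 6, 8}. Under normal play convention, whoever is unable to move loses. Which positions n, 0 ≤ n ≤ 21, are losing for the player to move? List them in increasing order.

0, 2, 4, 7, 9, 11, 14, 16, 18, 21

n :  0  1  2  3  4  5  6  7  8  9 10 11 12 13 14 15 16 17 18 19 20 21
G :  0  1  0  1  0  1  2  0  1  0  1  0  1  2  0  1  0  1  0  1  2  0
P-positions are exactly the n with G(n) = 0.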